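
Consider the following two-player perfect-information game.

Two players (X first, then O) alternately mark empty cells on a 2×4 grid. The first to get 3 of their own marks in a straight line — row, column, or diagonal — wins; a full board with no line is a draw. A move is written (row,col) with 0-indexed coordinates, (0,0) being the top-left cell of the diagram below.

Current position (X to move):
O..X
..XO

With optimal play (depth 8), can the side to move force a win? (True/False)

p1 X@[O..X/..XO]: (0,1)[OX.X/..XO]+0* (0,2)[O.XX/..XO]+0 (1,0)[O..X/X.XO]+0 (1,1)[O..X/.XXO]+0
p2 O@[OX.X/..XO]: (0,2)[OXOX/..XO]+0* (1,0)[OX.X/O.XO]-1 (1,1)[OX.X/.OXO]-1
p3 X@[OXOX/..XO]: (1,0)[OXOX/X.XO]+0* (1,1)[OXOX/.XXO]+0
p4 O@[OXOX/X.XO]: (1,1)[OXOX/XOXO]+0*
p5 X@[OXOX/XOXO] terminal +0; root [O..X/..XO] d8

X winning at [O..X/..XO]: False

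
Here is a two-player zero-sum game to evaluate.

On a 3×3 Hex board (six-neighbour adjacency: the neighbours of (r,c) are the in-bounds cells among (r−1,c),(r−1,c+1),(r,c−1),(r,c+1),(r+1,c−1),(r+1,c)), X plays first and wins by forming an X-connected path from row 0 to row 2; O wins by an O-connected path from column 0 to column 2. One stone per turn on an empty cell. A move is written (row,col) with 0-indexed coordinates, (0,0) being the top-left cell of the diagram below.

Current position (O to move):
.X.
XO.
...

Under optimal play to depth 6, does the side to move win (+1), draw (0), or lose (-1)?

p1 O@[.X./XO./...]: (0,0)[OX./XO./...]-1 (0,2)[.XO/XO./...]-1 (1,2)[.X./XOO/...]-1 (2,0)[.X./XO./O..]+1* (2,1)[.X./XO./.O.]-1 (2,2)[.X./XO./..O]-1
p2 X@[.X./XO./O..]: (0,0)[XX./XO./O..]-1* (0,2)[.XX/XO./O..]-1 (1,2)[.X./XOX/O..]-1 (2,1)[.X./XO./OX.]-1 (2,2)[.X./XO./O.X]-1
p3 O@[XX./XO./O..]: (0,2)[XXO/XO./O..]+1* (1,2)[XX./XOO/O..]+1 (2,1)[XX./XO./OO.]+1 (2,2)[XX./XO./O.O]+1
p4 X@[XXO/XO./O..] terminal -1; root [.X./XO./...] d6

value(.X./XO./..., O) = +1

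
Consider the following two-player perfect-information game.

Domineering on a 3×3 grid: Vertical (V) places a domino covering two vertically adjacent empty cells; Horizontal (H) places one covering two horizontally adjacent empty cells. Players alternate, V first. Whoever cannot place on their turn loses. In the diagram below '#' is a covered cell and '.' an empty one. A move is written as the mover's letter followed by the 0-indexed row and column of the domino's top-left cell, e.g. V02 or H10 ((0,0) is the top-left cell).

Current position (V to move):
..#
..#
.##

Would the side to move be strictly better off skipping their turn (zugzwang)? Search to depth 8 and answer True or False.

zugzwang(..#/..#/.##, V) = False

[..#/..#/.##] V move#1: V00:+1/#.#/#.#/.##*, V01:+1/.##/.##/.##, V10:-1/..#/#.#/###
[#.#/#.#/.##] end (terminal -1, H#2); searched ..#/..#/.## to 8
pass branch (H moves first from the same position):
  | [..#/..#/.##] H move#1: H00:-1/###/..#/.##, H10:+1/..#/###/.##*
  | [..#/###/.##] end (terminal -1, V#2); searched ..#/..#/.## to 8
V moving scores +1; V passing scores -1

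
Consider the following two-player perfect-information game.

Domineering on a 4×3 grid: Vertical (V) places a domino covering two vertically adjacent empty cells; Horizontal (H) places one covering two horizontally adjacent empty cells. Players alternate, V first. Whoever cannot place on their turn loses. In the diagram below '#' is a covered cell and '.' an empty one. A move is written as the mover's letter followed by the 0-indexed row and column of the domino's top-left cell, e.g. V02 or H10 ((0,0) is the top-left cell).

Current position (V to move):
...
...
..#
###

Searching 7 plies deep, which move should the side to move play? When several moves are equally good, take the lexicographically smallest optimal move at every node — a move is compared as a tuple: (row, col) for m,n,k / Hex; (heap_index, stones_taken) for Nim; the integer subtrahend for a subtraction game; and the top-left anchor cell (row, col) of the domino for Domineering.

p1 V@[.../.../..#/###]: V00[#../#../..#/###]-1 V01[.#./.#./..#/###]+1* V02[..#/..#/..#/###]-1 V10[.../#../#.#/###]-1 V11[.../.#./.##/###]+1
p2 H@[.#./.#./..#/###]: H20[.#./.#./###/###]-1*
p3 V@[.#./.#./###/###]: V00[##./##./###/###]+1* V02[.##/.##/###/###]+1
p4 H@[##./##./###/###] terminal -1; root [.../.../..#/###] d7

V's best at [.../.../..#/###]: V01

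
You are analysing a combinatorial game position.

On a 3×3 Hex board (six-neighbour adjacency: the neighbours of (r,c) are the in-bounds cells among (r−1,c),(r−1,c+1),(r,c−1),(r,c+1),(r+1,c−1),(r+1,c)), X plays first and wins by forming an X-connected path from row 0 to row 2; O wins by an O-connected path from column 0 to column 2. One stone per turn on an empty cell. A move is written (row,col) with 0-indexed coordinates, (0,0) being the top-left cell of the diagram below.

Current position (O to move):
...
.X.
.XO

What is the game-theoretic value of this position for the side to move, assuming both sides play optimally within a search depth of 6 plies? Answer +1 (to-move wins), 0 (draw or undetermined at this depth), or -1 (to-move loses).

value(.../.X./.XO, O) = -1

[.../.X./.XO] O move#1: (0,0):-1/O../.X./.XO*, (0,1):-1/.O./.X./.XO, (0,2):-1/..O/.X./.XO, (1,0):-1/.../OX./.XO, (1,2):-1/.../.XO/.XO, (2,0):-1/.../.X./OXO
[O../.X./.XO] X move#2: (0,1):+1/OX./.X./.XO*, (0,2):+1/O.X/.X./.XO, (1,0):+1/O../XX./.XO, (1,2):+1/O../.XX/.XO, (2,0):+1/O../.X./XXO
[OX./.X./.XO] end (terminal -1, O#3); searched .../.X./.XO to 6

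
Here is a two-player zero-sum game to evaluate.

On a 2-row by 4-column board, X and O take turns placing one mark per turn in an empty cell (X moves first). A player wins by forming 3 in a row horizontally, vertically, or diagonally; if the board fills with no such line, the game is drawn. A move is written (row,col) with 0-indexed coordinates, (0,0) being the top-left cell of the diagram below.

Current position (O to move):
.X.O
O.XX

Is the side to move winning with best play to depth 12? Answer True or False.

ply 1, O at .X.O/O.XX | (0,0)=-1→OX.O/O.XX; (0,2)=-1→.XOO/O.XX; (1,1)=+0→.X.O/OOXX*
ply 2, X at .X.O/OOXX | (0,0)=+0→XX.O/OOXX*; (0,2)=+0→.XXO/OOXX
ply 3, O at XX.O/OOXX | (0,2)=+0→XXOO/OOXX*
ply 4: XXOO/OOXX is terminal +0 (X); from .X.O/O.XX depth 12

O winning at [.X.O/O.XX]: False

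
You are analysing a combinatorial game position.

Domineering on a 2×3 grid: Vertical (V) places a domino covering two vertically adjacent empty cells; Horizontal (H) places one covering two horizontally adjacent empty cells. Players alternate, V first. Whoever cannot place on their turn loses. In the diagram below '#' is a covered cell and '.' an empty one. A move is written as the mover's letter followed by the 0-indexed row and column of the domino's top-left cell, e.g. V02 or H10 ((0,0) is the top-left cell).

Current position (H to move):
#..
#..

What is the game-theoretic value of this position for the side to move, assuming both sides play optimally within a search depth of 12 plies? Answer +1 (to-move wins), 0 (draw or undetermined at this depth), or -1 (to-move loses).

ply 1, H at #../#.. | H01=+1→###/#..*; H11=+1→#../###
ply 2: ###/#.. is terminal -1 (V); from #../#.. depth 12

value(#../#.., H) = +1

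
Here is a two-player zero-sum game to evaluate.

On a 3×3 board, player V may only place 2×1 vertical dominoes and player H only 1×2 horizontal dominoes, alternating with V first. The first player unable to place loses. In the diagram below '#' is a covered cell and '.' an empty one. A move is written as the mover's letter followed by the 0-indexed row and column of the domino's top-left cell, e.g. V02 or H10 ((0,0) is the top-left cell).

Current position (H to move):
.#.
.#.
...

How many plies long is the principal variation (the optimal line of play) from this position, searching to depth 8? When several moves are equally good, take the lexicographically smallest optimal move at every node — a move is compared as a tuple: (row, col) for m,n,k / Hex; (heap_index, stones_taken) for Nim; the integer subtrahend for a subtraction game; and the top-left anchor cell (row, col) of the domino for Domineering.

ply 1, H at .#./.#./... | H20=-1→.#./.#./##.*; H21=-1→.#./.#./.##
ply 2, V at .#./.#./##. | V00=+1→##./##./##.*; V02=+1→.##/.##/##.; V12=+1→.#./.##/###
ply 3: ##./##./##. is terminal -1 (H); from .#./.#./... depth 8

PV length from [.#./.#./...]: 2 plies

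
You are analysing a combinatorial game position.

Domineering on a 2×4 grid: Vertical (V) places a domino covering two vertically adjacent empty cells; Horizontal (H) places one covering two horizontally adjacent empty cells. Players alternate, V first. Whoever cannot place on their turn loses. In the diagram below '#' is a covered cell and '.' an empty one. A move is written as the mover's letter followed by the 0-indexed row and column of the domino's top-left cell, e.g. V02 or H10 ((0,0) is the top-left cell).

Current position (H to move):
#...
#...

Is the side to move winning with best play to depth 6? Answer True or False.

H winning at [#.../#...]: True

p1 H@[#.../#...]: H01[###./#...]+1* H02[#.##/#...]+1 H11[#.../###.]+1 H12[#.../#.##]+1
p2 V@[###./#...]: V03[####/#..#]-1*
p3 H@[####/#..#]: H11[####/####]+1*
p4 V@[####/####] terminal -1; root [#.../#...] d6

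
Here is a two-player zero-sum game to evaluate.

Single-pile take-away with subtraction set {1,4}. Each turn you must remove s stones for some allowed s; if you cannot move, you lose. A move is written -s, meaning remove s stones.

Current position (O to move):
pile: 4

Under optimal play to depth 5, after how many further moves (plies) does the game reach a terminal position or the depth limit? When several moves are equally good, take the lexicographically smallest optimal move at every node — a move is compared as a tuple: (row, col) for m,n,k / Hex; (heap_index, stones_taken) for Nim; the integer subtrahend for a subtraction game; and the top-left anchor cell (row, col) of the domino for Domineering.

PV length from [4]: 1 ply

p1 O@[4]: -1[3]-1 -4[0]+1*
p2 X@[0] terminal -1; root [4] d5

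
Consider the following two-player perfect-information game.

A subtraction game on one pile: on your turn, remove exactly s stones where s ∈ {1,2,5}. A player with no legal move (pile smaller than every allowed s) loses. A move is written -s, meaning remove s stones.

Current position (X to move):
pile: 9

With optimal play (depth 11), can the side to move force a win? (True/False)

p1 X@[9]: -1[8]-1* -2[7]-1 -5[4]-1
p2 O@[8]: -1[7]-1 -2[6]+1* -5[3]+1
p3 X@[6]: -1[5]-1* -2[4]-1 -5[1]-1
p4 O@[5]: -1[4]-1 -2[3]+1* -5[0]+1
p5 X@[3]: -1[2]-1* -2[1]-1
p6 O@[2]: -1[1]-1 -2[0]+1*
p7 X@[0] terminal -1; root [9] d11

X winning at [9]: False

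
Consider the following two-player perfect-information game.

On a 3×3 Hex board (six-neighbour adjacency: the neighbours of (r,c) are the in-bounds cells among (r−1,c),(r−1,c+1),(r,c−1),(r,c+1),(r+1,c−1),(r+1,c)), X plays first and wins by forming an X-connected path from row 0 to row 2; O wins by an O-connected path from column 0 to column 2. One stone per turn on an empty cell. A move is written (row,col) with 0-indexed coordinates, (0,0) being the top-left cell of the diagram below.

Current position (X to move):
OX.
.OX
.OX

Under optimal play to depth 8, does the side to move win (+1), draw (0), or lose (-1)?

[OX./.OX/.OX] X move#1: (0,2):+1/OXX/.OX/.OX*, (1,0):+1/OX./XOX/.OX, (2,0):+1/OX./.OX/XOX
[OXX/.OX/.OX] end (terminal -1, O#2); searched OX./.OX/.OX to 8

value(OX./.OX/.OX, X) = +1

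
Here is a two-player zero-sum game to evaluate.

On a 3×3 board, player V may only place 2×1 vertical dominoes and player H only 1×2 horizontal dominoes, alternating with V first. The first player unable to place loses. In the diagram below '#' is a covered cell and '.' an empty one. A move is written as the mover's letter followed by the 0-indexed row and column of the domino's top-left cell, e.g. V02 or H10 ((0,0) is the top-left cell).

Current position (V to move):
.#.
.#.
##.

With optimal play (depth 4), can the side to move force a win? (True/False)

[.#./.#./##.] V move#1: V00:+1/##./##./##.*, V02:+1/.##/.##/##., V12:+1/.#./.##/###
[##./##./##.] end (terminal -1, H#2); searched .#./.#./##. to 4

V winning at [.#./.#./##.]: True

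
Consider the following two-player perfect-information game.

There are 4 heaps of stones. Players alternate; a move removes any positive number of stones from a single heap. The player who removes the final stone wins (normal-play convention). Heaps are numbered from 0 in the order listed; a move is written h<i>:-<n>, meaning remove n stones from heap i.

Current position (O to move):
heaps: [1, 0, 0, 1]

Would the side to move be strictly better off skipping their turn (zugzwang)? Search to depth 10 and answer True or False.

ply 1, O at (1,0,0,1) | h0:-1=-1→(0,0,0,1)*; h3:-1=-1→(1,0,0,0)
ply 2, X at (0,0,0,1) | h3:-1=+1→(0,0,0,0)*
ply 3: (0,0,0,0) is terminal -1 (O); from (1,0,0,1) depth 10
if O skipped the turn, X would face:
~ ply 1, X at (1,0,0,1) | h0:-1=-1→(0,0,0,1)*; h3:-1=-1→(1,0,0,0)
~ ply 2, O at (0,0,0,1) | h3:-1=+1→(0,0,0,0)*
~ ply 3: (0,0,0,0) is terminal -1 (X); from (1,0,0,1) depth 10
compare (O): move=-1 vs pass=+1

zugzwang((1,0,0,1), O) = True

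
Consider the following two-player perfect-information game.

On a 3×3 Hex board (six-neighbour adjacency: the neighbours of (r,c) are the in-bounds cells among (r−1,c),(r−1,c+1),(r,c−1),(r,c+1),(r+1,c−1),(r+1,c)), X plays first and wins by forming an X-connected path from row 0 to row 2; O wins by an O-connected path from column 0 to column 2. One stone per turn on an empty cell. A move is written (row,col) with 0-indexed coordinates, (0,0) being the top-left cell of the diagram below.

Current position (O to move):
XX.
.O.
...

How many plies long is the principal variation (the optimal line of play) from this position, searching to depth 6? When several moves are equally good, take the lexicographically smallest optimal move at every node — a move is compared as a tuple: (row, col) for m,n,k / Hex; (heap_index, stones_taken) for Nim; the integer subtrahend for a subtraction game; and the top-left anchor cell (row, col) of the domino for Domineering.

PV length from [XX./.O./...]: 3 plies

[XX./.O./...] O move#1: (0,2):+1/XXO/.O./...*, (1,0):+1/XX./OO./..., (1,2):+1/XX./.OO/..., (2,0):+1/XX./.O./O.., (2,1):+1/XX./.O./.O., (2,2):+1/XX./.O./..O
[XXO/.O./...] X move#2: (1,0):-1/XXO/XO./...*, (1,2):-1/XXO/.OX/..., (2,0):-1/XXO/.O./X.., (2,1):-1/XXO/.O./.X., (2,2):-1/XXO/.O./..X
[XXO/XO./...] O move#3: (1,2):-1/XXO/XOO/..., (2,0):+1/XXO/XO./O..*, (2,1):-1/XXO/XO./.O., (2,2):-1/XXO/XO./..O
[XXO/XO./O..] end (terminal -1, X#4); searched XX./.O./... to 6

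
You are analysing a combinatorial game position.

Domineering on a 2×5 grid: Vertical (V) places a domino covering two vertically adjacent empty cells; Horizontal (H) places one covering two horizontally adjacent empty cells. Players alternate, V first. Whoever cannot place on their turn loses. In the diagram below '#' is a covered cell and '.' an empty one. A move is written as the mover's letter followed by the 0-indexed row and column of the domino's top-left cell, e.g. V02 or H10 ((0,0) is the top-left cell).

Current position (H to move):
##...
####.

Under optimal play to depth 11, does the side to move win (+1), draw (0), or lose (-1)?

ply 1, H at ##.../####. | H02=-1→####./####.; H03=+1→##.##/####.*
ply 2: ##.##/####. is terminal -1 (V); from ##.../####. depth 11

value(##.../####., H) = +1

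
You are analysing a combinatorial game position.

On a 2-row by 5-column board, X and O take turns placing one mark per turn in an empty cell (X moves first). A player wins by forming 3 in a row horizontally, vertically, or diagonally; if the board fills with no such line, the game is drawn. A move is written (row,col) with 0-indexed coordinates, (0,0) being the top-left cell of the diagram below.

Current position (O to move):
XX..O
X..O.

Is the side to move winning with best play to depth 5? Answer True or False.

O winning at [XX..O/X..O.]: True

ply 1, O at XX..O/X..O. | (0,2)=+1→XXO.O/X..O.*; (0,3)=-1→XX.OO/X..O.; (1,1)=-1→XX..O/XO.O.; (1,2)=-1→XX..O/X.OO.; (1,4)=-1→XX..O/X..OO
ply 2, X at XXO.O/X..O. | (0,3)=-1→XXOXO/X..O.*; (1,1)=-1→XXO.O/XX.O.; (1,2)=-1→XXO.O/X.XO.; (1,4)=-1→XXO.O/X..OX
ply 3, O at XXOXO/X..O. | (1,1)=+0→XXOXO/XO.O.; (1,2)=+1→XXOXO/X.OO.*; (1,4)=+0→XXOXO/X..OO
ply 4, X at XXOXO/X.OO. | (1,1)=-1→XXOXO/XXOO.*; (1,4)=-1→XXOXO/X.OOX
ply 5, O at XXOXO/XXOO. | (1,4)=+1→XXOXO/XXOOO*
ply 6: XXOXO/XXOOO is terminal -1 (X); from XX..O/X..O. depth 5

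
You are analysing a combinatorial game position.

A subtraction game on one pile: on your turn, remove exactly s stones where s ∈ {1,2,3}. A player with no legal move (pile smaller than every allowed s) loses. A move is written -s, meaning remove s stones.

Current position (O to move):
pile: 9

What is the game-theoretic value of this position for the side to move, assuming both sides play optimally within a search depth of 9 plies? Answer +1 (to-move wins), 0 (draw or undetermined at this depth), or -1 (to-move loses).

[9] O move#1: -1:+1/8*, -2:-1/7, -3:-1/6
[8] X move#2: -1:-1/7*, -2:-1/6, -3:-1/5
[7] O move#3: -1:-1/6, -2:-1/5, -3:+1/4*
[4] X move#4: -1:-1/3*, -2:-1/2, -3:-1/1
[3] O move#5: -1:-1/2, -2:-1/1, -3:+1/0*
[0] end (terminal -1, X#6); searched 9 to 9

value(9, O) = +1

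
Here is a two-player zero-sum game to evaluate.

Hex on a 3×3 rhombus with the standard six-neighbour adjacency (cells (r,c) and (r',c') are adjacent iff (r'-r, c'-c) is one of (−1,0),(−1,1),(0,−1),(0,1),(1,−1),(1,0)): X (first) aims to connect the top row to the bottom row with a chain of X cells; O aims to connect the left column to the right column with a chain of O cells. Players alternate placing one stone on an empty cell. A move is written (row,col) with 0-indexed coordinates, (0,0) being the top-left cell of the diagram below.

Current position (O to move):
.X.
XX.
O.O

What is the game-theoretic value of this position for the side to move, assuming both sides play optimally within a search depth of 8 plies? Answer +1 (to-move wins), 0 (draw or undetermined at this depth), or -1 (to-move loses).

value(.X./XX./O.O, O) = +1

[.X./XX./O.O] O move#1: (0,0):-1/OX./XX./O.O, (0,2):-1/.XO/XX./O.O, (1,2):-1/.X./XXO/O.O, (2,1):+1/.X./XX./OOO*
[.X./XX./OOO] end (terminal -1, X#2); searched .X./XX./O.O to 8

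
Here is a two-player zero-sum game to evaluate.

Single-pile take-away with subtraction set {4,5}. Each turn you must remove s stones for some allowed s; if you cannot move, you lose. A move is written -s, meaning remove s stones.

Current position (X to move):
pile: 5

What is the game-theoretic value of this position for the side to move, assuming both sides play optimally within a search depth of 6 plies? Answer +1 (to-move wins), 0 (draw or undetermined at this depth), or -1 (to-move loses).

value(5, X) = +1

ply 1, X at 5 | -4=+1→1*; -5=+1→0
ply 2: 1 is terminal -1 (O); from 5 depth 6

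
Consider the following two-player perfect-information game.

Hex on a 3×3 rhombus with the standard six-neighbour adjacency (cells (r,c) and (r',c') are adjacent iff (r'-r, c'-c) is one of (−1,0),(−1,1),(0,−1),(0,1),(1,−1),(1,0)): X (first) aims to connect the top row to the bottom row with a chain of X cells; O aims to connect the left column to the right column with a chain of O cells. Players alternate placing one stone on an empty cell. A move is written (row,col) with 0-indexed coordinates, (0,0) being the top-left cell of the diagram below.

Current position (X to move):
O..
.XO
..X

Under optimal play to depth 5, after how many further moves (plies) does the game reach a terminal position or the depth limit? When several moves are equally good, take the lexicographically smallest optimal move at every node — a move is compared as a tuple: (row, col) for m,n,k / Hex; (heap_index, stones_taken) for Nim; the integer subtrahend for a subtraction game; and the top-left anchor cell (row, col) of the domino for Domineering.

p1 X@[O../.XO/..X]: (0,1)[OX./.XO/..X]+1* (0,2)[O.X/.XO/..X]+1 (1,0)[O../XXO/..X]+1 (2,0)[O../.XO/X.X]+1 (2,1)[O../.XO/.XX]+1
p2 O@[OX./.XO/..X]: (0,2)[OXO/.XO/..X]-1* (1,0)[OX./OXO/..X]-1 (2,0)[OX./.XO/O.X]-1 (2,1)[OX./.XO/.OX]-1
p3 X@[OXO/.XO/..X]: (1,0)[OXO/XXO/..X]+1* (2,0)[OXO/.XO/X.X]+1 (2,1)[OXO/.XO/.XX]+1
p4 O@[OXO/XXO/..X]: (2,0)[OXO/XXO/O.X]-1* (2,1)[OXO/XXO/.OX]-1
p5 X@[OXO/XXO/O.X]: (2,1)[OXO/XXO/OXX]+1*
p6 O@[OXO/XXO/OXX] terminal -1; root [O../.XO/..X] d5

PV length from [O../.XO/..X]: 5 plies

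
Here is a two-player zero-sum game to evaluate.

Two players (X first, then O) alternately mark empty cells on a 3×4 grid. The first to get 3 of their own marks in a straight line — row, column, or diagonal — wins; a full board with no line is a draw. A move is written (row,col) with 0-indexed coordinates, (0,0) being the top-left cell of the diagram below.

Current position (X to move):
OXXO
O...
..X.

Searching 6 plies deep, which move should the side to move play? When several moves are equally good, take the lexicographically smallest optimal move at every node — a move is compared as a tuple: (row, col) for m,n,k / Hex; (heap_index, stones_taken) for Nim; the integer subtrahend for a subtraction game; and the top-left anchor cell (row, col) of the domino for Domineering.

p1 X@[OXXO/O.../..X.]: (1,1)[OXXO/OX../..X.]-1 (1,2)[OXXO/O.X./..X.]+1* (1,3)[OXXO/O..X/..X.]-1 (2,0)[OXXO/O.../X.X.]+1 (2,1)[OXXO/O.../.XX.]-1 (2,3)[OXXO/O.../..XX]-1
p2 O@[OXXO/O.X./..X.] terminal -1; root [OXXO/O.../..X.] d6

X's best at [OXXO/O.../..X.]: (1,2)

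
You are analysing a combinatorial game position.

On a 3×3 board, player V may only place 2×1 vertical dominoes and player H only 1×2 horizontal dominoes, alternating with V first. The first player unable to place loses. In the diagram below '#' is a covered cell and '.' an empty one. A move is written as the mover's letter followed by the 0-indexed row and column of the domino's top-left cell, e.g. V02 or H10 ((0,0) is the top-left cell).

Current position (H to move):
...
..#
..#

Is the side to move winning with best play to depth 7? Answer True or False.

[.../..#/..#] H move#1: H00:-1/##./..#/..#, H01:-1/.##/..#/..#, H10:+1/.../###/..#*, H20:-1/.../..#/###
[.../###/..#] end (terminal -1, V#2); searched .../..#/..# to 7

H winning at [.../..#/..#]: True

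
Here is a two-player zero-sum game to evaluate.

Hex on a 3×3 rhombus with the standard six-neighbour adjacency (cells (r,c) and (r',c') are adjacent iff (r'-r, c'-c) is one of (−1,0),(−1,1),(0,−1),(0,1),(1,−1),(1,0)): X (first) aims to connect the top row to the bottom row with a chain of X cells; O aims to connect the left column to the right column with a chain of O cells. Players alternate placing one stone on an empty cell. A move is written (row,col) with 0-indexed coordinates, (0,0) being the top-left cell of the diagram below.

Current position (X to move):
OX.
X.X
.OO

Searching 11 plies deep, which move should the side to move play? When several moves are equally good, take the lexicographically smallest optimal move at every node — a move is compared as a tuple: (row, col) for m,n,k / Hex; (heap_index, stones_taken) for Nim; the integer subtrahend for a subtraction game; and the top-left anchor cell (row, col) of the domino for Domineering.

[OX./X.X/.OO] X move#1: (0,2):-1/OXX/X.X/.OO, (1,1):-1/OX./XXX/.OO, (2,0):+1/OX./X.X/XOO*
[OX./X.X/XOO] end (terminal -1, O#2); searched OX./X.X/.OO to 11

X's best at [OX./X.X/.OO]: (2,0)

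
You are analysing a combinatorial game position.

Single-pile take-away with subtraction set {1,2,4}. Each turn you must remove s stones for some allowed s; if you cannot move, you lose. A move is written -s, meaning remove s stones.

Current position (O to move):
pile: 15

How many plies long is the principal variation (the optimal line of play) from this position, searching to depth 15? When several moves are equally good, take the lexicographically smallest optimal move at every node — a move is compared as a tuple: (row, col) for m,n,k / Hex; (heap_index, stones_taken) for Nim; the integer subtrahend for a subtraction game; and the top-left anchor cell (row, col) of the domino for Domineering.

ply 1, O at 15 | -1=-1→14*; -2=-1→13; -4=-1→11
ply 2, X at 14 | -1=-1→13; -2=+1→12*; -4=-1→10
ply 3, O at 12 | -1=-1→11*; -2=-1→10; -4=-1→8
ply 4, X at 11 | -1=-1→10; -2=+1→9*; -4=-1→7
ply 5, O at 9 | -1=-1→8*; -2=-1→7; -4=-1→5
ply 6, X at 8 | -1=-1→7; -2=+1→6*; -4=-1→4
ply 7, O at 6 | -1=-1→5*; -2=-1→4; -4=-1→2
ply 8, X at 5 | -1=-1→4; -2=+1→3*; -4=-1→1
ply 9, O at 3 | -1=-1→2*; -2=-1→1
ply 10, X at 2 | -1=-1→1; -2=+1→0*
ply 11: 0 is terminal -1 (O); from 15 depth 15

PV length from [15]: 10 plies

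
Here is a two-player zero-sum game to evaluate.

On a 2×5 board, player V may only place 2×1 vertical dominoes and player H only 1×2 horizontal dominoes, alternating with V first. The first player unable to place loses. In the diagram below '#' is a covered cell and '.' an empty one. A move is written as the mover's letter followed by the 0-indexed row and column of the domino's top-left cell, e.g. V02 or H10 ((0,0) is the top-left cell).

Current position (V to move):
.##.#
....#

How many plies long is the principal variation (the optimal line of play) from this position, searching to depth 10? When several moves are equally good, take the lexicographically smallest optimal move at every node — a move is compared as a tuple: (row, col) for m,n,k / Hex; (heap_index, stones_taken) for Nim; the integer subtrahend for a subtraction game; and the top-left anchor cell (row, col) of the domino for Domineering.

ply 1, V at .##.#/....# | V00=-1→###.#/#...#*; V03=-1→.####/...##
ply 2, H at ###.#/#...# | H11=-1→###.#/###.#; H12=+1→###.#/#.###*
ply 3: ###.#/#.### is terminal -1 (V); from .##.#/....# depth 10

PV length from [.##.#/....#]: 2 plies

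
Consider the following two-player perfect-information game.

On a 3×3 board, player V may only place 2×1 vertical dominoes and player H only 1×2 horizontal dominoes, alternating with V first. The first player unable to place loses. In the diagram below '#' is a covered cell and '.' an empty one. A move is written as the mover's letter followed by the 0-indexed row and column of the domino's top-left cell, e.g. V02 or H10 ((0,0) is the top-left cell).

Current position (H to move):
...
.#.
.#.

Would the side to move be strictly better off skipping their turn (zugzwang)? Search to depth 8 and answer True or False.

p1 H@[.../.#./.#.]: H00[##./.#./.#.]-1* H01[.##/.#./.#.]-1
p2 V@[##./.#./.#.]: V02[###/.##/.#.]+1* V10[##./##./##.]+1 V12[##./.##/.##]+1
p3 H@[###/.##/.#.] terminal -1; root [.../.#./.#.] d8
pass branch (V moves first from the same position):
  | p1 V@[.../.#./.#.]: V00[#../##./.#.]+1* V02[..#/.##/.#.]+1 V10[.../##./##.]+1 V12[.../.##/.##]+1
  | p2 H@[#../##./.#.]: H01[###/##./.#.]-1*
  | p3 V@[###/##./.#.]: V12[###/###/.##]+1*
  | p4 H@[###/###/.##] terminal -1; root [.../.#./.#.] d8
H moving scores -1; H passing scores -1

zugzwang(.../.#./.#., H) = False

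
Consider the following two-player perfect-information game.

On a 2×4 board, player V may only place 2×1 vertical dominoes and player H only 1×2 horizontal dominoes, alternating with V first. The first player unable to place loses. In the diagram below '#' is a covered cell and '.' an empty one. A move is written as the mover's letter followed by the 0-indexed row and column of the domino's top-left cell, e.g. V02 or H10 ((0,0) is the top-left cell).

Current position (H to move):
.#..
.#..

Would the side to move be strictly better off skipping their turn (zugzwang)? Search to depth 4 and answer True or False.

zugzwang(.#../.#.., H) = False

[.#../.#..] H move#1: H02:+1/.###/.#..*, H12:+1/.#../.###
[.###/.#..] V move#2: V00:-1/####/##..*
[####/##..] H move#3: H12:+1/####/####*
[####/####] end (terminal -1, V#4); searched .#../.#.. to 4
suppose H passes — search the same position with V to move:
pass> [.#../.#..] V move#1: V00:-1/##../##.., V02:+1/.##./.##.*, V03:+1/.#.#/.#.#
pass> [.##./.##.] end (terminal -1, H#2); searched .#../.#.. to 4
for H: play +1, pass -1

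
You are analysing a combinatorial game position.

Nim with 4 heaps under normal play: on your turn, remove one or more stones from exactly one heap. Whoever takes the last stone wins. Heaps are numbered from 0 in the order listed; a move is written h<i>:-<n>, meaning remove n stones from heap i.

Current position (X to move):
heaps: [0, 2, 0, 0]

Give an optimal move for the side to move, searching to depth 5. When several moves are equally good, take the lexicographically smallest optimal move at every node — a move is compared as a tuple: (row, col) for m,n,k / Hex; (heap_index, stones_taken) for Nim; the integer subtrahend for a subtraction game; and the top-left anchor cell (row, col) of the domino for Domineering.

X's best at [(0,2,0,0)]: h1:-2

ply 1, X at (0,2,0,0) | h1:-1=-1→(0,1,0,0); h1:-2=+1→(0,0,0,0)*
ply 2: (0,0,0,0) is terminal -1 (O); from (0,2,0,0) depth 5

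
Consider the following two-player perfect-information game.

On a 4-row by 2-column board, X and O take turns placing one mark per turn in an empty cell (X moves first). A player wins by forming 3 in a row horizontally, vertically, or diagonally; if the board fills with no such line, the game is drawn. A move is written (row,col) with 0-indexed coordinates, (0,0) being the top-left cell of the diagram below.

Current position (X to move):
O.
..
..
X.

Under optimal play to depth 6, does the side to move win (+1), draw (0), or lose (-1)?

p1 X@[O./../../X.]: (0,1)[OX/../../X.]+0* (1,0)[O./X./../X.]+0 (1,1)[O./.X/../X.]+0 (2,0)[O./../X./X.]+0 (2,1)[O./../.X/X.]+0 (3,1)[O./../../XX]+0
p2 O@[OX/../../X.]: (1,0)[OX/O./../X.]+0* (1,1)[OX/.O/../X.]+0 (2,0)[OX/../O./X.]+0 (2,1)[OX/../.O/X.]+0 (3,1)[OX/../../XO]+0
p3 X@[OX/O./../X.]: (1,1)[OX/OX/../X.]-1 (2,0)[OX/O./X./X.]+0* (2,1)[OX/O./.X/X.]-1 (3,1)[OX/O./../XX]-1
p4 O@[OX/O./X./X.]: (1,1)[OX/OO/X./X.]+0* (2,1)[OX/O./XO/X.]+0 (3,1)[OX/O./X./XO]+0
p5 X@[OX/OO/X./X.]: (2,1)[OX/OO/XX/X.]+0* (3,1)[OX/OO/X./XX]+0
p6 O@[OX/OO/XX/X.]: (3,1)[OX/OO/XX/XO]+0*
p7 X@[OX/OO/XX/XO] terminal +0; root [O./../../X.] d6

value(O./../../X., X) = 0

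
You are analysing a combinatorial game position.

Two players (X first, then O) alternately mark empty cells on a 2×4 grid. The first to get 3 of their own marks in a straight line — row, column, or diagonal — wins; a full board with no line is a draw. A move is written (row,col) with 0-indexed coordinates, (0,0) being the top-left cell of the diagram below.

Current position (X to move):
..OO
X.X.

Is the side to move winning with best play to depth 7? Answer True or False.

X winning at [..OO/X.X.]: True

p1 X@[..OO/X.X.]: (0,0)[X.OO/X.X.]-1 (0,1)[.XOO/X.X.]+0 (1,1)[..OO/XXX.]+1* (1,3)[..OO/X.XX]-1
p2 O@[..OO/XXX.] terminal -1; root [..OO/X.X.] d7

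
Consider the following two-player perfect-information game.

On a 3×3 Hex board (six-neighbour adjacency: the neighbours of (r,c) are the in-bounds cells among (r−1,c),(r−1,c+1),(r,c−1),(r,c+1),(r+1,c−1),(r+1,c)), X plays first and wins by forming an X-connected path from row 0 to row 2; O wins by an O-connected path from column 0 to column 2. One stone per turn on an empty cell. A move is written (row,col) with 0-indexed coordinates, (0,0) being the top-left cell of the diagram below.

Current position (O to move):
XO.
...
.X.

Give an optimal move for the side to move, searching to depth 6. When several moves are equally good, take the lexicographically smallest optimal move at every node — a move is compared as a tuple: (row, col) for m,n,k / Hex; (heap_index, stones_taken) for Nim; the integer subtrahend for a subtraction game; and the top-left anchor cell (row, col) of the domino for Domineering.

[XO./.../.X.] O move#1: (0,2):-1/XOO/.../.X., (1,0):-1/XO./O../.X., (1,1):+1/XO./.O./.X.*, (1,2):-1/XO./..O/.X., (2,0):-1/XO./.../OX., (2,2):-1/XO./.../.XO
[XO./.O./.X.] X move#2: (0,2):-1/XOX/.O./.X.*, (1,0):-1/XO./XO./.X., (1,2):-1/XO./.OX/.X., (2,0):-1/XO./.O./XX., (2,2):-1/XO./.O./.XX
[XOX/.O./.X.] O move#3: (1,0):-1/XOX/OO./.X., (1,2):+1/XOX/.OO/.X.*, (2,0):-1/XOX/.O./OX., (2,2):-1/XOX/.O./.XO
[XOX/.OO/.X.] X move#4: (1,0):-1/XOX/XOO/.X.*, (2,0):-1/XOX/.OO/XX., (2,2):-1/XOX/.OO/.XX
[XOX/XOO/.X.] O move#5: (2,0):+1/XOX/XOO/OX.*, (2,2):-1/XOX/XOO/.XO
[XOX/XOO/OX.] end (terminal -1, X#6); searched XO./.../.X. to 6

O's best at [XO./.../.X.]: (1,1)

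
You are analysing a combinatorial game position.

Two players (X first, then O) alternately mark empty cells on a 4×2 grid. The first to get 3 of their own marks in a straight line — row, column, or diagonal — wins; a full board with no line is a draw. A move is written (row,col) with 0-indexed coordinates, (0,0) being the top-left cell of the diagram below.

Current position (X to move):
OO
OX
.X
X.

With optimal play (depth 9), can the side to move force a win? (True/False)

p1 X@[OO/OX/.X/X.]: (2,0)[OO/OX/XX/X.]+0 (3,1)[OO/OX/.X/XX]+1*
p2 O@[OO/OX/.X/XX] terminal -1; root [OO/OX/.X/X.] d9

X winning at [OO/OX/.X/X.]: True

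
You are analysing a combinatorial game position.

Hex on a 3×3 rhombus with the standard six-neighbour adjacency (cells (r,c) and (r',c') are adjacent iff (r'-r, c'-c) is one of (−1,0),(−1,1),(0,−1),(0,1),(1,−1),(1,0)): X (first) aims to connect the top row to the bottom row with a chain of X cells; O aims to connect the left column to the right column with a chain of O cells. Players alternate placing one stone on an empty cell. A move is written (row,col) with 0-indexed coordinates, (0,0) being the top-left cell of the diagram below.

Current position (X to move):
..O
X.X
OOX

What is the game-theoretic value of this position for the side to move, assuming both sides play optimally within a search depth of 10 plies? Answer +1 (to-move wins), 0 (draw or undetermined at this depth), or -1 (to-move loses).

p1 X@[..O/X.X/OOX]: (0,0)[X.O/X.X/OOX]-1 (0,1)[.XO/X.X/OOX]-1 (1,1)[..O/XXX/OOX]+1*
p2 O@[..O/XXX/OOX]: (0,0)[O.O/XXX/OOX]-1* (0,1)[.OO/XXX/OOX]-1
p3 X@[O.O/XXX/OOX]: (0,1)[OXO/XXX/OOX]+1*
p4 O@[OXO/XXX/OOX] terminal -1; root [..O/X.X/OOX] d10

value(..O/X.X/OOX, X) = +1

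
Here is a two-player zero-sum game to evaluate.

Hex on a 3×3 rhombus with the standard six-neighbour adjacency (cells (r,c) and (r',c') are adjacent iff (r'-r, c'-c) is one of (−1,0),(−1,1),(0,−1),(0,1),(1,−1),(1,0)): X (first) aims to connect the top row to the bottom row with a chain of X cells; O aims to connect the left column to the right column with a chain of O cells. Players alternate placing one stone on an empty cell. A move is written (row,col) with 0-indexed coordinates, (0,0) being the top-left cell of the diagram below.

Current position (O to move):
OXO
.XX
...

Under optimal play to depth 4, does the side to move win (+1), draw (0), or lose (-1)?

value(OXO/.XX/..., O) = -1

[OXO/.XX/...] O move#1: (1,0):-1/OXO/OXX/...*, (2,0):-1/OXO/.XX/O.., (2,1):-1/OXO/.XX/.O., (2,2):-1/OXO/.XX/..O
[OXO/OXX/...] X move#2: (2,0):+1/OXO/OXX/X..*, (2,1):+1/OXO/OXX/.X., (2,2):+1/OXO/OXX/..X
[OXO/OXX/X..] end (terminal -1, O#3); searched OXO/.XX/... to 4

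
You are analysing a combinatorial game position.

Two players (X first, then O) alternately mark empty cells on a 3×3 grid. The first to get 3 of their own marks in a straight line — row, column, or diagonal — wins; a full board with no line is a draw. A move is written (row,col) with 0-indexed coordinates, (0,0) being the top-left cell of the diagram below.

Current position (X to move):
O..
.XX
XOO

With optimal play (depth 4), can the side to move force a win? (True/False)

[O../.XX/XOO] X move#1: (0,1):+1/OX./.XX/XOO*, (0,2):+1/O.X/.XX/XOO, (1,0):+1/O../XXX/XOO
[OX./.XX/XOO] O move#2: (0,2):-1/OXO/.XX/XOO*, (1,0):-1/OX./OXX/XOO
[OXO/.XX/XOO] X move#3: (1,0):+1/OXO/XXX/XOO*
[OXO/XXX/XOO] end (terminal -1, O#4); searched O../.XX/XOO to 4

X winning at [O../.XX/XOO]: True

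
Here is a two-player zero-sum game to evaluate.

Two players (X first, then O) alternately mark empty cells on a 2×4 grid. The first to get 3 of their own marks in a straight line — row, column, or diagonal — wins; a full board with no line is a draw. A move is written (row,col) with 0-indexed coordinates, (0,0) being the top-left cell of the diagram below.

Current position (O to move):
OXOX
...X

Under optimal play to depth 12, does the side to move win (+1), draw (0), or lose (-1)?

value(OXOX/...X, O) = 0

[OXOX/...X] O move#1: (1,0):+0/OXOX/O..X*, (1,1):+0/OXOX/.O.X, (1,2):+0/OXOX/..OX
[OXOX/O..X] X move#2: (1,1):+0/OXOX/OX.X*, (1,2):+0/OXOX/O.XX
[OXOX/OX.X] O move#3: (1,2):+0/OXOX/OXOX*
[OXOX/OXOX] end (terminal +0, X#4); searched OXOX/...X to 12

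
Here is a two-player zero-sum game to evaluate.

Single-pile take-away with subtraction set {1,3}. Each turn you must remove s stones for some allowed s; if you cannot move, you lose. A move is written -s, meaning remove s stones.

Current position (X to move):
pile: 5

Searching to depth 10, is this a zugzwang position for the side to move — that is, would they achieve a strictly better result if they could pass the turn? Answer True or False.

zugzwang(5, X) = False

ply 1, X at 5 | -1=+1→4*; -3=+1→2
ply 2, O at 4 | -1=-1→3*; -3=-1→1
ply 3, X at 3 | -1=+1→2*; -3=+1→0
ply 4, O at 2 | -1=-1→1*
ply 5, X at 1 | -1=+1→0*
ply 6: 0 is terminal -1 (O); from 5 depth 10
suppose X passes — search the same position with O to move:
pass> ply 1, O at 5 | -1=+1→4*; -3=+1→2
pass> ply 2, X at 4 | -1=-1→3*; -3=-1→1
pass> ply 3, O at 3 | -1=+1→2*; -3=+1→0
pass> ply 4, X at 2 | -1=-1→1*
pass> ply 5, O at 1 | -1=+1→0*
pass> ply 6: 0 is terminal -1 (X); from 5 depth 10
for X: play +1, pass -1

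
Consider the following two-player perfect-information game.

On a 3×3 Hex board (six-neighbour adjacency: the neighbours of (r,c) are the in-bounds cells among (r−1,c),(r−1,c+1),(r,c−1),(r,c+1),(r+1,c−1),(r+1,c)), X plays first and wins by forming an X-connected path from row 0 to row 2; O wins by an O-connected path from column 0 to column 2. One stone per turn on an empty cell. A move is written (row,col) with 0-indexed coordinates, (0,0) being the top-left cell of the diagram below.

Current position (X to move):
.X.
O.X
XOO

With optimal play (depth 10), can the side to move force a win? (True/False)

X winning at [.X./O.X/XOO]: True

[.X./O.X/XOO] X move#1: (0,0):-1/XX./O.X/XOO, (0,2):-1/.XX/O.X/XOO, (1,1):+1/.X./OXX/XOO*
[.X./OXX/XOO] end (terminal -1, O#2); searched .X./O.X/XOO to 10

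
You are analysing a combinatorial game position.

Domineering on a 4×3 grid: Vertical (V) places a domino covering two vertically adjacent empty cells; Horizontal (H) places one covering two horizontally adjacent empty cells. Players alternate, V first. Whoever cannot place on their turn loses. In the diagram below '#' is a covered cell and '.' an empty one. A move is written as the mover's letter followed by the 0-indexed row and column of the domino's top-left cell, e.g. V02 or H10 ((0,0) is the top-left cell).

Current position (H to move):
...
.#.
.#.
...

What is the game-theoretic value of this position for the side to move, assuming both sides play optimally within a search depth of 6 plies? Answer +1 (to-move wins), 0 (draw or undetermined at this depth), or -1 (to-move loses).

ply 1, H at .../.#./.#./... | H00=-1→##./.#./.#./...*; H01=-1→.##/.#./.#./...; H30=-1→.../.#./.#./##.; H31=-1→.../.#./.#./.##
ply 2, V at ##./.#./.#./... | V02=+1→###/.##/.#./...*; V10=+1→##./##./##./...; V12=+1→##./.##/.##/...; V20=+1→##./.#./##./#..; V22=+1→##./.#./.##/..#
ply 3, H at ###/.##/.#./... | H30=-1→###/.##/.#./##.*; H31=-1→###/.##/.#./.##
ply 4, V at ###/.##/.#./##. | V10=+1→###/###/##./##.*; V22=+1→###/.##/.##/###
ply 5: ###/###/##./##. is terminal -1 (H); from .../.#./.#./... depth 6

value(.../.#./.#./..., H) = -1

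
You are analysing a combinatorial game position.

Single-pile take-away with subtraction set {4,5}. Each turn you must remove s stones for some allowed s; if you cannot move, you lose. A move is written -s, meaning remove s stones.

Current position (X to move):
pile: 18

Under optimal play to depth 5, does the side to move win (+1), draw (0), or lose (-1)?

[18] X move#1: -4:-1/14*, -5:-1/13
[14] O move#2: -4:+1/10*, -5:+1/9
[10] X move#3: -4:-1/6*, -5:-1/5
[6] O move#4: -4:+1/2*, -5:+1/1
[2] end (terminal -1, X#5); searched 18 to 5

value(18, X) = -1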